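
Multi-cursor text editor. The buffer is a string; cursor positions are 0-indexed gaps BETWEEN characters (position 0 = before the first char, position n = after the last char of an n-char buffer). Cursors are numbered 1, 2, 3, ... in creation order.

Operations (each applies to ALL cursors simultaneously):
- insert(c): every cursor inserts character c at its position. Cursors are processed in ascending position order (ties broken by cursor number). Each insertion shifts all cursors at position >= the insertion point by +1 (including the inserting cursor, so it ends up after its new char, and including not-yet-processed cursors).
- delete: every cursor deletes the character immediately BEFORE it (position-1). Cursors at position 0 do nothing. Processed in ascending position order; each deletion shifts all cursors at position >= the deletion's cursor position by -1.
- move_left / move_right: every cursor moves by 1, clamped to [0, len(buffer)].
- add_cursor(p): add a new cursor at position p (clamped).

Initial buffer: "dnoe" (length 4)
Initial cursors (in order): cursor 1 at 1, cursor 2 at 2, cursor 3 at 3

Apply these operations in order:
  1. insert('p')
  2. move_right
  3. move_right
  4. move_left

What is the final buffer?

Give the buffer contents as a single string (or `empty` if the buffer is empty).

After op 1 (insert('p')): buffer="dpnpope" (len 7), cursors c1@2 c2@4 c3@6, authorship .1.2.3.
After op 2 (move_right): buffer="dpnpope" (len 7), cursors c1@3 c2@5 c3@7, authorship .1.2.3.
After op 3 (move_right): buffer="dpnpope" (len 7), cursors c1@4 c2@6 c3@7, authorship .1.2.3.
After op 4 (move_left): buffer="dpnpope" (len 7), cursors c1@3 c2@5 c3@6, authorship .1.2.3.

Answer: dpnpope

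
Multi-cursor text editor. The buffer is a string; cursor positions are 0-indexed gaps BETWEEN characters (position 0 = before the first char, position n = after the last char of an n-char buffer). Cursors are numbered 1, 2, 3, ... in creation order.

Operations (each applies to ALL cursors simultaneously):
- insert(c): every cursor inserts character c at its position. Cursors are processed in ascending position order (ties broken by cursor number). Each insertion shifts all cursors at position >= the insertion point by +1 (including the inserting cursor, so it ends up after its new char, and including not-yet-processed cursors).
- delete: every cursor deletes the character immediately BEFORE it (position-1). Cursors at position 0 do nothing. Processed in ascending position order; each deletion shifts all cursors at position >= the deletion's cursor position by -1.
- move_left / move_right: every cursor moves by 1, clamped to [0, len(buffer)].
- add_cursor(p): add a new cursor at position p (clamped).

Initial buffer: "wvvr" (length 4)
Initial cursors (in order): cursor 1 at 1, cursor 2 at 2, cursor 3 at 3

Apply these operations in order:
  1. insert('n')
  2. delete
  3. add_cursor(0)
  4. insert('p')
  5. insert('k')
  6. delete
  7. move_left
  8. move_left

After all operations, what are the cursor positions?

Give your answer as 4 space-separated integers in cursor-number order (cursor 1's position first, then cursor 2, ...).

After op 1 (insert('n')): buffer="wnvnvnr" (len 7), cursors c1@2 c2@4 c3@6, authorship .1.2.3.
After op 2 (delete): buffer="wvvr" (len 4), cursors c1@1 c2@2 c3@3, authorship ....
After op 3 (add_cursor(0)): buffer="wvvr" (len 4), cursors c4@0 c1@1 c2@2 c3@3, authorship ....
After op 4 (insert('p')): buffer="pwpvpvpr" (len 8), cursors c4@1 c1@3 c2@5 c3@7, authorship 4.1.2.3.
After op 5 (insert('k')): buffer="pkwpkvpkvpkr" (len 12), cursors c4@2 c1@5 c2@8 c3@11, authorship 44.11.22.33.
After op 6 (delete): buffer="pwpvpvpr" (len 8), cursors c4@1 c1@3 c2@5 c3@7, authorship 4.1.2.3.
After op 7 (move_left): buffer="pwpvpvpr" (len 8), cursors c4@0 c1@2 c2@4 c3@6, authorship 4.1.2.3.
After op 8 (move_left): buffer="pwpvpvpr" (len 8), cursors c4@0 c1@1 c2@3 c3@5, authorship 4.1.2.3.

Answer: 1 3 5 0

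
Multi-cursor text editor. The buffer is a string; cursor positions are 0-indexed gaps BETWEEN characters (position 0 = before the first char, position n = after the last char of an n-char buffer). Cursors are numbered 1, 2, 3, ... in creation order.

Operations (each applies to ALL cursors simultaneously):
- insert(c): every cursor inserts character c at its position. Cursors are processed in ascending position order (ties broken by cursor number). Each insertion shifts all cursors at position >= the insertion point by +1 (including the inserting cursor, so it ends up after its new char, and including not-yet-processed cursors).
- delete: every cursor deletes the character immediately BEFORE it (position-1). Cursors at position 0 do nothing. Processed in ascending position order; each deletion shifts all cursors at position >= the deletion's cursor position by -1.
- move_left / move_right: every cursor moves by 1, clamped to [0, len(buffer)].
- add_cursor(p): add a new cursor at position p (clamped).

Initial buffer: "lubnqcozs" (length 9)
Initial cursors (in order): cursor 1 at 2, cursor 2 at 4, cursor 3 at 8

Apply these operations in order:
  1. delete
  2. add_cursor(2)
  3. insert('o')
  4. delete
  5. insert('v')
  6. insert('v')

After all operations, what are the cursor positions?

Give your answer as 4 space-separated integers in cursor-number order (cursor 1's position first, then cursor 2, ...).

Answer: 3 8 13 8

Derivation:
After op 1 (delete): buffer="lbqcos" (len 6), cursors c1@1 c2@2 c3@5, authorship ......
After op 2 (add_cursor(2)): buffer="lbqcos" (len 6), cursors c1@1 c2@2 c4@2 c3@5, authorship ......
After op 3 (insert('o')): buffer="lobooqcoos" (len 10), cursors c1@2 c2@5 c4@5 c3@9, authorship .1.24...3.
After op 4 (delete): buffer="lbqcos" (len 6), cursors c1@1 c2@2 c4@2 c3@5, authorship ......
After op 5 (insert('v')): buffer="lvbvvqcovs" (len 10), cursors c1@2 c2@5 c4@5 c3@9, authorship .1.24...3.
After op 6 (insert('v')): buffer="lvvbvvvvqcovvs" (len 14), cursors c1@3 c2@8 c4@8 c3@13, authorship .11.2424...33.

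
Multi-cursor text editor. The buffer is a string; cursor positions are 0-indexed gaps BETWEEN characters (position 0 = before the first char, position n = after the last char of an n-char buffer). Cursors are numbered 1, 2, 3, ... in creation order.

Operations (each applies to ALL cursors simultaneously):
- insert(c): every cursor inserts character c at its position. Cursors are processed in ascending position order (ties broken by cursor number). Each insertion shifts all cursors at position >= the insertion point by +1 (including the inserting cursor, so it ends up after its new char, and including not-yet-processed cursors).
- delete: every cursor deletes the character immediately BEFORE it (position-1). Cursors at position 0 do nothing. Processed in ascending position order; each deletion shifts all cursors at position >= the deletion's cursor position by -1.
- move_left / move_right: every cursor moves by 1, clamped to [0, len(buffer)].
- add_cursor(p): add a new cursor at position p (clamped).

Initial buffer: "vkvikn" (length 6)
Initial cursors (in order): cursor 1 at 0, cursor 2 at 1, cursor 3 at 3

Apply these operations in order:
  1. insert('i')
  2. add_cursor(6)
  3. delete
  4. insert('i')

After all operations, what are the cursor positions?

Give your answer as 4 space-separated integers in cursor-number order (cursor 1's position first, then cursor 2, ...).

After op 1 (insert('i')): buffer="ivikviikn" (len 9), cursors c1@1 c2@3 c3@6, authorship 1.2..3...
After op 2 (add_cursor(6)): buffer="ivikviikn" (len 9), cursors c1@1 c2@3 c3@6 c4@6, authorship 1.2..3...
After op 3 (delete): buffer="vkikn" (len 5), cursors c1@0 c2@1 c3@2 c4@2, authorship .....
After op 4 (insert('i')): buffer="ivikiiikn" (len 9), cursors c1@1 c2@3 c3@6 c4@6, authorship 1.2.34...

Answer: 1 3 6 6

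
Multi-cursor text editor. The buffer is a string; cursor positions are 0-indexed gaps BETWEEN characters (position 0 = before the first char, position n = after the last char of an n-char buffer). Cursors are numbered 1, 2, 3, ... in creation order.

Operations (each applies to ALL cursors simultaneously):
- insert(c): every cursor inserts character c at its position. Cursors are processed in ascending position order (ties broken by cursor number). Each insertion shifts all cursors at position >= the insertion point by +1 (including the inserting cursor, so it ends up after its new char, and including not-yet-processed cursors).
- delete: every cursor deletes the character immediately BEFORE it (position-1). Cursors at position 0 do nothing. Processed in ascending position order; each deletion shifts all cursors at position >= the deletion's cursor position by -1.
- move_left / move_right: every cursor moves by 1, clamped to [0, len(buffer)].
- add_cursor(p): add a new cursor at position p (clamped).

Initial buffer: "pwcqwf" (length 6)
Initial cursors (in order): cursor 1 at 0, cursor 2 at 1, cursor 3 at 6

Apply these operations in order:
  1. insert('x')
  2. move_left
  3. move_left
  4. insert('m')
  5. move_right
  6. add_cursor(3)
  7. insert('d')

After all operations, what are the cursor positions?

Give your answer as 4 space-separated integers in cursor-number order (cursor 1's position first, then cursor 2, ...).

Answer: 3 7 15 5

Derivation:
After op 1 (insert('x')): buffer="xpxwcqwfx" (len 9), cursors c1@1 c2@3 c3@9, authorship 1.2.....3
After op 2 (move_left): buffer="xpxwcqwfx" (len 9), cursors c1@0 c2@2 c3@8, authorship 1.2.....3
After op 3 (move_left): buffer="xpxwcqwfx" (len 9), cursors c1@0 c2@1 c3@7, authorship 1.2.....3
After op 4 (insert('m')): buffer="mxmpxwcqwmfx" (len 12), cursors c1@1 c2@3 c3@10, authorship 112.2....3.3
After op 5 (move_right): buffer="mxmpxwcqwmfx" (len 12), cursors c1@2 c2@4 c3@11, authorship 112.2....3.3
After op 6 (add_cursor(3)): buffer="mxmpxwcqwmfx" (len 12), cursors c1@2 c4@3 c2@4 c3@11, authorship 112.2....3.3
After op 7 (insert('d')): buffer="mxdmdpdxwcqwmfdx" (len 16), cursors c1@3 c4@5 c2@7 c3@15, authorship 11124.22....3.33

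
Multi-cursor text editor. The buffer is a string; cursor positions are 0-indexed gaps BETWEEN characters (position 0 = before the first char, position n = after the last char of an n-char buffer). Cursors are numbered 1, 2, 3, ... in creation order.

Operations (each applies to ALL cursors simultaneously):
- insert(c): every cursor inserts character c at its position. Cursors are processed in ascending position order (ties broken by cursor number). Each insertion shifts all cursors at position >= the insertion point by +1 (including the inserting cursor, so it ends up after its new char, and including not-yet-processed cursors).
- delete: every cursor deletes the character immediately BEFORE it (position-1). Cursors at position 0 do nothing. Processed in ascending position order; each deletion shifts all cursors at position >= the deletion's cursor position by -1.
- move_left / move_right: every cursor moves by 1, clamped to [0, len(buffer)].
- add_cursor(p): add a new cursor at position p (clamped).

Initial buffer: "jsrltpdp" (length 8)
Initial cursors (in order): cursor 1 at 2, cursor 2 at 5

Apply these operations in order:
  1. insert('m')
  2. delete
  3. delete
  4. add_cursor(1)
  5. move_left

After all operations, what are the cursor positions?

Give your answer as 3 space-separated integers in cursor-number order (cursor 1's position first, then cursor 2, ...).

Answer: 0 2 0

Derivation:
After op 1 (insert('m')): buffer="jsmrltmpdp" (len 10), cursors c1@3 c2@7, authorship ..1...2...
After op 2 (delete): buffer="jsrltpdp" (len 8), cursors c1@2 c2@5, authorship ........
After op 3 (delete): buffer="jrlpdp" (len 6), cursors c1@1 c2@3, authorship ......
After op 4 (add_cursor(1)): buffer="jrlpdp" (len 6), cursors c1@1 c3@1 c2@3, authorship ......
After op 5 (move_left): buffer="jrlpdp" (len 6), cursors c1@0 c3@0 c2@2, authorship ......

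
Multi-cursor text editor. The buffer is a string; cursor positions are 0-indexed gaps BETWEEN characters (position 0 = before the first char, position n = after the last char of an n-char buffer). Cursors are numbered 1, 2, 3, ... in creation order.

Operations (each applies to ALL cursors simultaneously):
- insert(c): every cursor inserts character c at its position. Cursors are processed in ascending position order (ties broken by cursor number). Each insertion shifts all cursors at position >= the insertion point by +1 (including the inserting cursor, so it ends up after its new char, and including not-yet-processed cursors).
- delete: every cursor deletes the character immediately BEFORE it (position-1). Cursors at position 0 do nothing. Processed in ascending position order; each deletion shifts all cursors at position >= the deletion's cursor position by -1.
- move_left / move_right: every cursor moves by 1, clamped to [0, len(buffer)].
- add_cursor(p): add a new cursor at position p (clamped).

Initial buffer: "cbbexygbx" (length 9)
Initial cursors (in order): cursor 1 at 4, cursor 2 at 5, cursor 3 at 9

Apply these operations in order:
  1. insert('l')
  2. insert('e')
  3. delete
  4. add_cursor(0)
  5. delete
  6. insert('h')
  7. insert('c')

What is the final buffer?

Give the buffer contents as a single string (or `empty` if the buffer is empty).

Answer: hccbbehcxhcygbxhc

Derivation:
After op 1 (insert('l')): buffer="cbbelxlygbxl" (len 12), cursors c1@5 c2@7 c3@12, authorship ....1.2....3
After op 2 (insert('e')): buffer="cbbelexleygbxle" (len 15), cursors c1@6 c2@9 c3@15, authorship ....11.22....33
After op 3 (delete): buffer="cbbelxlygbxl" (len 12), cursors c1@5 c2@7 c3@12, authorship ....1.2....3
After op 4 (add_cursor(0)): buffer="cbbelxlygbxl" (len 12), cursors c4@0 c1@5 c2@7 c3@12, authorship ....1.2....3
After op 5 (delete): buffer="cbbexygbx" (len 9), cursors c4@0 c1@4 c2@5 c3@9, authorship .........
After op 6 (insert('h')): buffer="hcbbehxhygbxh" (len 13), cursors c4@1 c1@6 c2@8 c3@13, authorship 4....1.2....3
After op 7 (insert('c')): buffer="hccbbehcxhcygbxhc" (len 17), cursors c4@2 c1@8 c2@11 c3@17, authorship 44....11.22....33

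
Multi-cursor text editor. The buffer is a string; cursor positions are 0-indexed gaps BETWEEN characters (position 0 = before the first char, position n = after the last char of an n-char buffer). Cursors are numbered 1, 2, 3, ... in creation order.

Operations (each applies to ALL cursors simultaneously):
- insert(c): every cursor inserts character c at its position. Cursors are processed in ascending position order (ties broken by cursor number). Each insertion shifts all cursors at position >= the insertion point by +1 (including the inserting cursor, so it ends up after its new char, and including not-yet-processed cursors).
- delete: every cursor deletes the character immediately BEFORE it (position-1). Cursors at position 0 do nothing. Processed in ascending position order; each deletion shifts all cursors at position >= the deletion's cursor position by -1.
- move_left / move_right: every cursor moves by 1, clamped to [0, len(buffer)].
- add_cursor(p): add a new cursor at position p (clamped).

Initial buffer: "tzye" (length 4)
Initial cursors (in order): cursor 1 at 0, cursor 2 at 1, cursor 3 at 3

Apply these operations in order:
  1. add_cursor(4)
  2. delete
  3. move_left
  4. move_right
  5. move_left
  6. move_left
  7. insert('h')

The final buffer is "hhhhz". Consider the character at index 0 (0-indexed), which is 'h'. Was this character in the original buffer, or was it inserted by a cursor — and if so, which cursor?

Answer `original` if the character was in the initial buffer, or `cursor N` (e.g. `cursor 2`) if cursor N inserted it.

Answer: cursor 1

Derivation:
After op 1 (add_cursor(4)): buffer="tzye" (len 4), cursors c1@0 c2@1 c3@3 c4@4, authorship ....
After op 2 (delete): buffer="z" (len 1), cursors c1@0 c2@0 c3@1 c4@1, authorship .
After op 3 (move_left): buffer="z" (len 1), cursors c1@0 c2@0 c3@0 c4@0, authorship .
After op 4 (move_right): buffer="z" (len 1), cursors c1@1 c2@1 c3@1 c4@1, authorship .
After op 5 (move_left): buffer="z" (len 1), cursors c1@0 c2@0 c3@0 c4@0, authorship .
After op 6 (move_left): buffer="z" (len 1), cursors c1@0 c2@0 c3@0 c4@0, authorship .
After op 7 (insert('h')): buffer="hhhhz" (len 5), cursors c1@4 c2@4 c3@4 c4@4, authorship 1234.
Authorship (.=original, N=cursor N): 1 2 3 4 .
Index 0: author = 1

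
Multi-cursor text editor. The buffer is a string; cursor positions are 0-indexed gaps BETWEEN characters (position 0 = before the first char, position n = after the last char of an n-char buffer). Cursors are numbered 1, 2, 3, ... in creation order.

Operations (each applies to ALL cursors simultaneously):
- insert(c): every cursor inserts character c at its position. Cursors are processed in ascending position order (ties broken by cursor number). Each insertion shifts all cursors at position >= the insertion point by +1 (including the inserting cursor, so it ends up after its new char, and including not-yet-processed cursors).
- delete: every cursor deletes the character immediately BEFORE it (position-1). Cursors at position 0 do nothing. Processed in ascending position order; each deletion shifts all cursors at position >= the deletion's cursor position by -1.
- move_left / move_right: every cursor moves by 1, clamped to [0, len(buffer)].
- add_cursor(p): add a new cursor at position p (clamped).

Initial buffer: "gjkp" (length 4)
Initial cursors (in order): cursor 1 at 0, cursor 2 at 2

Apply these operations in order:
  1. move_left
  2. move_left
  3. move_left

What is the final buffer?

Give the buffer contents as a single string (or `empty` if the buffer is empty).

After op 1 (move_left): buffer="gjkp" (len 4), cursors c1@0 c2@1, authorship ....
After op 2 (move_left): buffer="gjkp" (len 4), cursors c1@0 c2@0, authorship ....
After op 3 (move_left): buffer="gjkp" (len 4), cursors c1@0 c2@0, authorship ....

Answer: gjkp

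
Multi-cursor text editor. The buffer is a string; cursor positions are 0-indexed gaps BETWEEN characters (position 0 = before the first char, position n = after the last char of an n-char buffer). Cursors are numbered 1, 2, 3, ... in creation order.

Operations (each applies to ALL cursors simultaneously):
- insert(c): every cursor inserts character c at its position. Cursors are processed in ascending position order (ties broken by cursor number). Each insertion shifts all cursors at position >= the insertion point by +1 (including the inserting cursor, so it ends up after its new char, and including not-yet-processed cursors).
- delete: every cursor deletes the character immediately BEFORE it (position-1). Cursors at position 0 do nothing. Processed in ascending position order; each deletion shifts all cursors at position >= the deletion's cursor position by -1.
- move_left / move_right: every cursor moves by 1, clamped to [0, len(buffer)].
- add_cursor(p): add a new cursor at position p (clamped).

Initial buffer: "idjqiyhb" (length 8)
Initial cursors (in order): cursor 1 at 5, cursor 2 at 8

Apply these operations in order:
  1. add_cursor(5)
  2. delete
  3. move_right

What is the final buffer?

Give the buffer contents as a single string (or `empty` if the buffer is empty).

Answer: idjyh

Derivation:
After op 1 (add_cursor(5)): buffer="idjqiyhb" (len 8), cursors c1@5 c3@5 c2@8, authorship ........
After op 2 (delete): buffer="idjyh" (len 5), cursors c1@3 c3@3 c2@5, authorship .....
After op 3 (move_right): buffer="idjyh" (len 5), cursors c1@4 c3@4 c2@5, authorship .....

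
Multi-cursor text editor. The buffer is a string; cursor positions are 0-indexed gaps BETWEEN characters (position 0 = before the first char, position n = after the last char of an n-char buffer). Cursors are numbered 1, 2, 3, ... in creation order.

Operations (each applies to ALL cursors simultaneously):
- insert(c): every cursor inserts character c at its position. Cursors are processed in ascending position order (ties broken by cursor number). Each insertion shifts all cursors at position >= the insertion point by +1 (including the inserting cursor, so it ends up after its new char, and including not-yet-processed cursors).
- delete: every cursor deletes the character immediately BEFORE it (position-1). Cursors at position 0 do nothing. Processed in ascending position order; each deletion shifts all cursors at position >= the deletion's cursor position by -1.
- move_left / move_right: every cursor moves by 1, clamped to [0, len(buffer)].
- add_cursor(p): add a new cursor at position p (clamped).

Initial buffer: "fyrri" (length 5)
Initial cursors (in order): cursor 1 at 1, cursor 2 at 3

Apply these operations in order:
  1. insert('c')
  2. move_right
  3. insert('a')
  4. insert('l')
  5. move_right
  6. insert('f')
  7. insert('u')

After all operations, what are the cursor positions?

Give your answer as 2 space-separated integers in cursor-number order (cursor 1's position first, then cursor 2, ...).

After op 1 (insert('c')): buffer="fcyrcri" (len 7), cursors c1@2 c2@5, authorship .1..2..
After op 2 (move_right): buffer="fcyrcri" (len 7), cursors c1@3 c2@6, authorship .1..2..
After op 3 (insert('a')): buffer="fcyarcrai" (len 9), cursors c1@4 c2@8, authorship .1.1.2.2.
After op 4 (insert('l')): buffer="fcyalrcrali" (len 11), cursors c1@5 c2@10, authorship .1.11.2.22.
After op 5 (move_right): buffer="fcyalrcrali" (len 11), cursors c1@6 c2@11, authorship .1.11.2.22.
After op 6 (insert('f')): buffer="fcyalrfcralif" (len 13), cursors c1@7 c2@13, authorship .1.11.12.22.2
After op 7 (insert('u')): buffer="fcyalrfucralifu" (len 15), cursors c1@8 c2@15, authorship .1.11.112.22.22

Answer: 8 15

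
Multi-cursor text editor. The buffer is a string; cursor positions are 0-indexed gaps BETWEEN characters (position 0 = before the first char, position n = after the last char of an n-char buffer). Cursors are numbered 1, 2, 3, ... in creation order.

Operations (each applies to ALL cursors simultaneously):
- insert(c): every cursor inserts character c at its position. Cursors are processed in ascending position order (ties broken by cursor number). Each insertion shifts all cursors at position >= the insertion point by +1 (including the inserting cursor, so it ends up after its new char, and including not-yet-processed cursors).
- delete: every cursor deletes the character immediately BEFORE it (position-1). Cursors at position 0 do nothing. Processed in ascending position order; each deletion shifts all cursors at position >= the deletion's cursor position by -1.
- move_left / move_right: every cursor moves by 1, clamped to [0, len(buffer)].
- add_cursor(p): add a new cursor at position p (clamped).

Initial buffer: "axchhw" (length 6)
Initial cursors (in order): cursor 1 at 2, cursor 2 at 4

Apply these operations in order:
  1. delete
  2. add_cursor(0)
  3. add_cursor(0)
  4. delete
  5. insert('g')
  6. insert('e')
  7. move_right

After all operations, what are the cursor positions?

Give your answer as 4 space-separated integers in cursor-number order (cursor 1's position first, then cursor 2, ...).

Answer: 9 9 9 9

Derivation:
After op 1 (delete): buffer="achw" (len 4), cursors c1@1 c2@2, authorship ....
After op 2 (add_cursor(0)): buffer="achw" (len 4), cursors c3@0 c1@1 c2@2, authorship ....
After op 3 (add_cursor(0)): buffer="achw" (len 4), cursors c3@0 c4@0 c1@1 c2@2, authorship ....
After op 4 (delete): buffer="hw" (len 2), cursors c1@0 c2@0 c3@0 c4@0, authorship ..
After op 5 (insert('g')): buffer="gggghw" (len 6), cursors c1@4 c2@4 c3@4 c4@4, authorship 1234..
After op 6 (insert('e')): buffer="ggggeeeehw" (len 10), cursors c1@8 c2@8 c3@8 c4@8, authorship 12341234..
After op 7 (move_right): buffer="ggggeeeehw" (len 10), cursors c1@9 c2@9 c3@9 c4@9, authorship 12341234..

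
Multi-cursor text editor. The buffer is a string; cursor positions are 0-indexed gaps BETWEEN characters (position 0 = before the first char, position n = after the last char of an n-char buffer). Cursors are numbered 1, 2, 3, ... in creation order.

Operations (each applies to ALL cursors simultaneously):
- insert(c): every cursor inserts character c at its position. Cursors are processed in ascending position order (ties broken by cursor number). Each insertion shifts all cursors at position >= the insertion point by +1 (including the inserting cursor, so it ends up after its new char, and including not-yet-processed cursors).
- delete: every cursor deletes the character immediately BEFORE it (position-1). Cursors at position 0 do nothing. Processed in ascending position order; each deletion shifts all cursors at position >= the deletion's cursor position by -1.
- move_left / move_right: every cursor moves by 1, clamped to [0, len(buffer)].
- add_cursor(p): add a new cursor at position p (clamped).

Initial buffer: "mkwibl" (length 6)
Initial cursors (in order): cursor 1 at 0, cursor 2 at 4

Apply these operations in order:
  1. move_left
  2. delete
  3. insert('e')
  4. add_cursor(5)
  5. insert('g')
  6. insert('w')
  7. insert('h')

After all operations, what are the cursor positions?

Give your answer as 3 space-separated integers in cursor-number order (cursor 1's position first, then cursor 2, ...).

After op 1 (move_left): buffer="mkwibl" (len 6), cursors c1@0 c2@3, authorship ......
After op 2 (delete): buffer="mkibl" (len 5), cursors c1@0 c2@2, authorship .....
After op 3 (insert('e')): buffer="emkeibl" (len 7), cursors c1@1 c2@4, authorship 1..2...
After op 4 (add_cursor(5)): buffer="emkeibl" (len 7), cursors c1@1 c2@4 c3@5, authorship 1..2...
After op 5 (insert('g')): buffer="egmkegigbl" (len 10), cursors c1@2 c2@6 c3@8, authorship 11..22.3..
After op 6 (insert('w')): buffer="egwmkegwigwbl" (len 13), cursors c1@3 c2@8 c3@11, authorship 111..222.33..
After op 7 (insert('h')): buffer="egwhmkegwhigwhbl" (len 16), cursors c1@4 c2@10 c3@14, authorship 1111..2222.333..

Answer: 4 10 14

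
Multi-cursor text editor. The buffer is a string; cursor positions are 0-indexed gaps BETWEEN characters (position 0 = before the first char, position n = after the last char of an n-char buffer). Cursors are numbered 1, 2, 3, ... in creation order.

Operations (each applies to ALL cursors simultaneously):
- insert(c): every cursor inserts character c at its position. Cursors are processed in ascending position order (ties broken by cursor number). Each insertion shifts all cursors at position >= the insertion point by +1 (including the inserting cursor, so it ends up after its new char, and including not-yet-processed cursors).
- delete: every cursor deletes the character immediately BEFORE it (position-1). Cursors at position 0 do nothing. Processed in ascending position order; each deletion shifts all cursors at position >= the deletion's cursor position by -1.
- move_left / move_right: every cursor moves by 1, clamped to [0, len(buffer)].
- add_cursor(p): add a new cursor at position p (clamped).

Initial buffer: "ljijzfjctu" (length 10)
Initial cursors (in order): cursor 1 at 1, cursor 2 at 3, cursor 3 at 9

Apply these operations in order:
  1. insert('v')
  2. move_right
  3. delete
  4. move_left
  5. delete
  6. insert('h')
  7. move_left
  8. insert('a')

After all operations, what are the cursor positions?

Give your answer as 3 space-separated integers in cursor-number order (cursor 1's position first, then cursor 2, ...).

After op 1 (insert('v')): buffer="lvjivjzfjctvu" (len 13), cursors c1@2 c2@5 c3@12, authorship .1..2......3.
After op 2 (move_right): buffer="lvjivjzfjctvu" (len 13), cursors c1@3 c2@6 c3@13, authorship .1..2......3.
After op 3 (delete): buffer="lvivzfjctv" (len 10), cursors c1@2 c2@4 c3@10, authorship .1.2.....3
After op 4 (move_left): buffer="lvivzfjctv" (len 10), cursors c1@1 c2@3 c3@9, authorship .1.2.....3
After op 5 (delete): buffer="vvzfjcv" (len 7), cursors c1@0 c2@1 c3@6, authorship 12....3
After op 6 (insert('h')): buffer="hvhvzfjchv" (len 10), cursors c1@1 c2@3 c3@9, authorship 1122....33
After op 7 (move_left): buffer="hvhvzfjchv" (len 10), cursors c1@0 c2@2 c3@8, authorship 1122....33
After op 8 (insert('a')): buffer="ahvahvzfjcahv" (len 13), cursors c1@1 c2@4 c3@11, authorship 111222....333

Answer: 1 4 11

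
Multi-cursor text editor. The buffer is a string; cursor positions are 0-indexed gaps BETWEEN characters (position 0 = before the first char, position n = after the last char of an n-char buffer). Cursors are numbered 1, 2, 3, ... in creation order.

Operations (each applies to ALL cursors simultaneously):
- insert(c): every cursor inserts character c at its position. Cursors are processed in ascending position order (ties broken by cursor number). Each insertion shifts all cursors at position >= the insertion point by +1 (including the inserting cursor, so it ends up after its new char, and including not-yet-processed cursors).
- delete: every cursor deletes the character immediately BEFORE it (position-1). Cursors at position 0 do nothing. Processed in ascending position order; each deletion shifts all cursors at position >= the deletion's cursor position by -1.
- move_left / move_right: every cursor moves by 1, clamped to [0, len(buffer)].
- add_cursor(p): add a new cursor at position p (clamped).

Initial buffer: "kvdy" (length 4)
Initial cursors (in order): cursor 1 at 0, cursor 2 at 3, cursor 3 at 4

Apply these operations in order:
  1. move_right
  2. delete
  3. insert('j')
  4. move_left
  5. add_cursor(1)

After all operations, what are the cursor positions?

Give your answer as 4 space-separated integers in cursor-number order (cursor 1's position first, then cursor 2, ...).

After op 1 (move_right): buffer="kvdy" (len 4), cursors c1@1 c2@4 c3@4, authorship ....
After op 2 (delete): buffer="v" (len 1), cursors c1@0 c2@1 c3@1, authorship .
After op 3 (insert('j')): buffer="jvjj" (len 4), cursors c1@1 c2@4 c3@4, authorship 1.23
After op 4 (move_left): buffer="jvjj" (len 4), cursors c1@0 c2@3 c3@3, authorship 1.23
After op 5 (add_cursor(1)): buffer="jvjj" (len 4), cursors c1@0 c4@1 c2@3 c3@3, authorship 1.23

Answer: 0 3 3 1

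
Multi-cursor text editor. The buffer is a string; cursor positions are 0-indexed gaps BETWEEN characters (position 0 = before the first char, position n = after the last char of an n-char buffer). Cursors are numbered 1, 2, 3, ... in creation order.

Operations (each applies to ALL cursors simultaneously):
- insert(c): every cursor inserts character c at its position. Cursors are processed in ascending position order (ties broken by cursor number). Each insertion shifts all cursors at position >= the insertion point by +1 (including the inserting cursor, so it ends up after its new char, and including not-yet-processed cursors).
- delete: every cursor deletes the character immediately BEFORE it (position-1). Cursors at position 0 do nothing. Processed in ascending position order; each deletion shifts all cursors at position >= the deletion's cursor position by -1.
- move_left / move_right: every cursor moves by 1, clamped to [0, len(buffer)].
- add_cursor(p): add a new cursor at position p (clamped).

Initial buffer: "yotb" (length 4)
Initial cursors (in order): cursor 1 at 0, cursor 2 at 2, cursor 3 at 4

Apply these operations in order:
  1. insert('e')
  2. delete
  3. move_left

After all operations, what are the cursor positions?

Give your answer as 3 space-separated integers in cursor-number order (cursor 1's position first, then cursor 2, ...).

After op 1 (insert('e')): buffer="eyoetbe" (len 7), cursors c1@1 c2@4 c3@7, authorship 1..2..3
After op 2 (delete): buffer="yotb" (len 4), cursors c1@0 c2@2 c3@4, authorship ....
After op 3 (move_left): buffer="yotb" (len 4), cursors c1@0 c2@1 c3@3, authorship ....

Answer: 0 1 3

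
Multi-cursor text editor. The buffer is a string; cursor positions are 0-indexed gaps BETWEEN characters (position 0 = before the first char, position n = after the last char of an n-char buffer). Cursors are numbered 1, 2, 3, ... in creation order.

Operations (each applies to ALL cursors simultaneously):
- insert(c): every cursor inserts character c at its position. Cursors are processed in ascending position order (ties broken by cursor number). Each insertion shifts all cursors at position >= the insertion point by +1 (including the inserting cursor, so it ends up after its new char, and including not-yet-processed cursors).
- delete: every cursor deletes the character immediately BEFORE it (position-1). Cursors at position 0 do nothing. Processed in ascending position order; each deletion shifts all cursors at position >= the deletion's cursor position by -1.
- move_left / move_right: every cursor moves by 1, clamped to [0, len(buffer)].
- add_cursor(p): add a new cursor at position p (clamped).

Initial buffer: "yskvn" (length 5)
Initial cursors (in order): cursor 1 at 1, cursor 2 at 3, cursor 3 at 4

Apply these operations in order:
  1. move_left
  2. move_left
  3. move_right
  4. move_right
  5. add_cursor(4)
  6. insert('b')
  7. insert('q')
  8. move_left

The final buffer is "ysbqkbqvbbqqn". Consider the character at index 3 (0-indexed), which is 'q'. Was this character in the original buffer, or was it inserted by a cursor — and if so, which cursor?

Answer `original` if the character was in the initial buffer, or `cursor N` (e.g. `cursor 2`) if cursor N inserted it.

Answer: cursor 1

Derivation:
After op 1 (move_left): buffer="yskvn" (len 5), cursors c1@0 c2@2 c3@3, authorship .....
After op 2 (move_left): buffer="yskvn" (len 5), cursors c1@0 c2@1 c3@2, authorship .....
After op 3 (move_right): buffer="yskvn" (len 5), cursors c1@1 c2@2 c3@3, authorship .....
After op 4 (move_right): buffer="yskvn" (len 5), cursors c1@2 c2@3 c3@4, authorship .....
After op 5 (add_cursor(4)): buffer="yskvn" (len 5), cursors c1@2 c2@3 c3@4 c4@4, authorship .....
After op 6 (insert('b')): buffer="ysbkbvbbn" (len 9), cursors c1@3 c2@5 c3@8 c4@8, authorship ..1.2.34.
After op 7 (insert('q')): buffer="ysbqkbqvbbqqn" (len 13), cursors c1@4 c2@7 c3@12 c4@12, authorship ..11.22.3434.
After op 8 (move_left): buffer="ysbqkbqvbbqqn" (len 13), cursors c1@3 c2@6 c3@11 c4@11, authorship ..11.22.3434.
Authorship (.=original, N=cursor N): . . 1 1 . 2 2 . 3 4 3 4 .
Index 3: author = 1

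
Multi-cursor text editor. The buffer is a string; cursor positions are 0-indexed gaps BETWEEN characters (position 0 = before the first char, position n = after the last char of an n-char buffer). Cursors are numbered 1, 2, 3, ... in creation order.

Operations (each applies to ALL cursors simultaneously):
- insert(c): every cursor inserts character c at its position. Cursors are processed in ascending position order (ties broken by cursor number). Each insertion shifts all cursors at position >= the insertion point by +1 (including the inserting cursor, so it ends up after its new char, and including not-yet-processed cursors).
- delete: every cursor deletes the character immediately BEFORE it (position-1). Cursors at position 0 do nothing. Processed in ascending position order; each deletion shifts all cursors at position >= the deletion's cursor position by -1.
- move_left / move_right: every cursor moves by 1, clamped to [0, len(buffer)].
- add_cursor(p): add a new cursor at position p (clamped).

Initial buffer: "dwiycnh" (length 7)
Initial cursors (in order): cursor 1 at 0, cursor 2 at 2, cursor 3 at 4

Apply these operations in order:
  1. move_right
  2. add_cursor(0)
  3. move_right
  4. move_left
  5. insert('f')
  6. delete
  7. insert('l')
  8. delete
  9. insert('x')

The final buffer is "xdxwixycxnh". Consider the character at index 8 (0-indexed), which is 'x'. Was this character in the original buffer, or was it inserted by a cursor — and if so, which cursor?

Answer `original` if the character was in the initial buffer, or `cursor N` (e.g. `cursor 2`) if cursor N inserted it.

Answer: cursor 3

Derivation:
After op 1 (move_right): buffer="dwiycnh" (len 7), cursors c1@1 c2@3 c3@5, authorship .......
After op 2 (add_cursor(0)): buffer="dwiycnh" (len 7), cursors c4@0 c1@1 c2@3 c3@5, authorship .......
After op 3 (move_right): buffer="dwiycnh" (len 7), cursors c4@1 c1@2 c2@4 c3@6, authorship .......
After op 4 (move_left): buffer="dwiycnh" (len 7), cursors c4@0 c1@1 c2@3 c3@5, authorship .......
After op 5 (insert('f')): buffer="fdfwifycfnh" (len 11), cursors c4@1 c1@3 c2@6 c3@9, authorship 4.1..2..3..
After op 6 (delete): buffer="dwiycnh" (len 7), cursors c4@0 c1@1 c2@3 c3@5, authorship .......
After op 7 (insert('l')): buffer="ldlwilyclnh" (len 11), cursors c4@1 c1@3 c2@6 c3@9, authorship 4.1..2..3..
After op 8 (delete): buffer="dwiycnh" (len 7), cursors c4@0 c1@1 c2@3 c3@5, authorship .......
After op 9 (insert('x')): buffer="xdxwixycxnh" (len 11), cursors c4@1 c1@3 c2@6 c3@9, authorship 4.1..2..3..
Authorship (.=original, N=cursor N): 4 . 1 . . 2 . . 3 . .
Index 8: author = 3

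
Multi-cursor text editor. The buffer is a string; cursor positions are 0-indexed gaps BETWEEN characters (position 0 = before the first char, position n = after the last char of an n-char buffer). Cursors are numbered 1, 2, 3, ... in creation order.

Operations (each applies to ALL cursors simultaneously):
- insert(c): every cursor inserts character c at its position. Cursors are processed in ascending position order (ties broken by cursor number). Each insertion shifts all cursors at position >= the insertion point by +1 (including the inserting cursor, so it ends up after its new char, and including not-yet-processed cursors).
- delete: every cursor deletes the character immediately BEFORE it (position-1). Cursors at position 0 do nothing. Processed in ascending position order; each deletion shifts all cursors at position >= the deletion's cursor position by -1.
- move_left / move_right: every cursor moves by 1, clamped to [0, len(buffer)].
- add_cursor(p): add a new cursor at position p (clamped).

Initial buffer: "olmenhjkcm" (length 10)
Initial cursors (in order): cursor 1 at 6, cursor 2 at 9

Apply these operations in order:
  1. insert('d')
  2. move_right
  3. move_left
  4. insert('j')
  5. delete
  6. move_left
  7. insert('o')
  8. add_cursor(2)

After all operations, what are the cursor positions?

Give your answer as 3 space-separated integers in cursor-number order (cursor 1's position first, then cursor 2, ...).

Answer: 7 12 2

Derivation:
After op 1 (insert('d')): buffer="olmenhdjkcdm" (len 12), cursors c1@7 c2@11, authorship ......1...2.
After op 2 (move_right): buffer="olmenhdjkcdm" (len 12), cursors c1@8 c2@12, authorship ......1...2.
After op 3 (move_left): buffer="olmenhdjkcdm" (len 12), cursors c1@7 c2@11, authorship ......1...2.
After op 4 (insert('j')): buffer="olmenhdjjkcdjm" (len 14), cursors c1@8 c2@13, authorship ......11...22.
After op 5 (delete): buffer="olmenhdjkcdm" (len 12), cursors c1@7 c2@11, authorship ......1...2.
After op 6 (move_left): buffer="olmenhdjkcdm" (len 12), cursors c1@6 c2@10, authorship ......1...2.
After op 7 (insert('o')): buffer="olmenhodjkcodm" (len 14), cursors c1@7 c2@12, authorship ......11...22.
After op 8 (add_cursor(2)): buffer="olmenhodjkcodm" (len 14), cursors c3@2 c1@7 c2@12, authorship ......11...22.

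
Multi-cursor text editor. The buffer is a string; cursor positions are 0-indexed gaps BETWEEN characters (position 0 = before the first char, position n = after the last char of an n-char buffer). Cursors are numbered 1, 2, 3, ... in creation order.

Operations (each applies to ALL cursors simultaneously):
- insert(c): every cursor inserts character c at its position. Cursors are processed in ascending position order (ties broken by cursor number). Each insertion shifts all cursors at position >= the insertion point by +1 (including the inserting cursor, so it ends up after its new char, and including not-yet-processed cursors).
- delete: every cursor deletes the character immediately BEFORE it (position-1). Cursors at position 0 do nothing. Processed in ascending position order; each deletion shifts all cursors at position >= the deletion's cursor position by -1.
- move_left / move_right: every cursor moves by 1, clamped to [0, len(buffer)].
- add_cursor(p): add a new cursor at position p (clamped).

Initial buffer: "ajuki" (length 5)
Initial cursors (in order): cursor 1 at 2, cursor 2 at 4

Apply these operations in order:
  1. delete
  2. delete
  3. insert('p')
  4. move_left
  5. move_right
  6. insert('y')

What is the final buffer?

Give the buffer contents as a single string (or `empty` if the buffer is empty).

Answer: ppyyi

Derivation:
After op 1 (delete): buffer="aui" (len 3), cursors c1@1 c2@2, authorship ...
After op 2 (delete): buffer="i" (len 1), cursors c1@0 c2@0, authorship .
After op 3 (insert('p')): buffer="ppi" (len 3), cursors c1@2 c2@2, authorship 12.
After op 4 (move_left): buffer="ppi" (len 3), cursors c1@1 c2@1, authorship 12.
After op 5 (move_right): buffer="ppi" (len 3), cursors c1@2 c2@2, authorship 12.
After op 6 (insert('y')): buffer="ppyyi" (len 5), cursors c1@4 c2@4, authorship 1212.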